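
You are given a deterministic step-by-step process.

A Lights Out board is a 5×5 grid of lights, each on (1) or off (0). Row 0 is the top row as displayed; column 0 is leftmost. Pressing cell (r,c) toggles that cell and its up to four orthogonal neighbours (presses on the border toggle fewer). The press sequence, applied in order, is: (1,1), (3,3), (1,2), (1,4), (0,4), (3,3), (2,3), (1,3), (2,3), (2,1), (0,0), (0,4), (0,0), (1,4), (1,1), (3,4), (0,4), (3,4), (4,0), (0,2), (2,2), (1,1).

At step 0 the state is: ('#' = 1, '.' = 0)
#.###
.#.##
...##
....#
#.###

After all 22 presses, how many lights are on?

step 0: #.###
.#.##
...##
....#
#.###
step 1: #####
#.###
.#.##
....#
#.###
step 2: #####
#.###
.#..#
..##.
#.#.#
step 3: ##.##
##..#
.##.#
..##.
#.#.#
step 4: ##.#.
##.#.
.##..
..##.
#.#.#
step 5: ##..#
##.##
.##..
..##.
#.#.#
step 6: ##..#
##.##
.###.
....#
#.###
step 7: ##..#
##..#
.#..#
...##
#.###
step 8: ##.##
####.
.#.##
...##
#.###
step 9: ##.##
###..
.##..
....#
#.###
step 10: ##.##
#.#..
#....
.#..#
#.###
step 11: ...##
..#..
#....
.#..#
#.###
step 12: .....
..#.#
#....
.#..#
#.###
step 13: ##...
#.#.#
#....
.#..#
#.###
step 14: ##..#
#.##.
#...#
.#..#
#.###
step 15: #...#
.#.#.
##..#
.#..#
#.###
step 16: #...#
.#.#.
##...
.#.#.
#.##.
step 17: #..#.
.#.##
##...
.#.#.
#.##.
step 18: #..#.
.#.##
##..#
.#..#
#.###
step 19: #..#.
.#.##
##..#
##..#
.####
step 20: ###..
.####
##..#
##..#
.####
step 21: ###..
.#.##
#.###
###.#
.####
step 22: #.#..
#.###
#####
###.#
.####

19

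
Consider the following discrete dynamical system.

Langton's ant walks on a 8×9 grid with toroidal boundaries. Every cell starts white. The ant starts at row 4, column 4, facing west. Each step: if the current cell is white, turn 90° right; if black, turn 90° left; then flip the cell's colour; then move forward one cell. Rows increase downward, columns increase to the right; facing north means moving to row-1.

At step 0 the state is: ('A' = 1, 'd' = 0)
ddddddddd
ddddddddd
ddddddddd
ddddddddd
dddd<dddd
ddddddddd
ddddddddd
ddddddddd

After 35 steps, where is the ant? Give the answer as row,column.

0) ddddddddd
ddddddddd
ddddddddd
ddddddddd
dddd<dddd
ddddddddd
ddddddddd
ddddddddd
1) ddddddddd
ddddddddd
ddddddddd
dddd^dddd
ddddAdddd
ddddddddd
ddddddddd
ddddddddd
2) ddddddddd
ddddddddd
ddddddddd
ddddA>ddd
ddddAdddd
ddddddddd
ddddddddd
ddddddddd
3) ddddddddd
ddddddddd
ddddddddd
ddddAAddd
ddddAvddd
ddddddddd
ddddddddd
ddddddddd
4) ddddddddd
ddddddddd
ddddddddd
ddddAAddd
dddd<Addd
ddddddddd
ddddddddd
ddddddddd
5) ddddddddd
ddddddddd
ddddddddd
ddddAAddd
dddddAddd
ddddvdddd
ddddddddd
ddddddddd
6) ddddddddd
ddddddddd
ddddddddd
ddddAAddd
dddddAddd
ddd<Adddd
ddddddddd
ddddddddd
7) ddddddddd
ddddddddd
ddddddddd
ddddAAddd
ddd^dAddd
dddAAdddd
ddddddddd
ddddddddd
8) ddddddddd
ddddddddd
ddddddddd
ddddAAddd
dddA>Addd
dddAAdddd
ddddddddd
ddddddddd
9) ddddddddd
ddddddddd
ddddddddd
ddddAAddd
dddAAAddd
dddAvdddd
ddddddddd
ddddddddd
10) ddddddddd
ddddddddd
ddddddddd
ddddAAddd
dddAAAddd
dddAd>ddd
ddddddddd
ddddddddd
11) ddddddddd
ddddddddd
ddddddddd
ddddAAddd
dddAAAddd
dddAdAddd
dddddvddd
ddddddddd
12) ddddddddd
ddddddddd
ddddddddd
ddddAAddd
dddAAAddd
dddAdAddd
dddd<Addd
ddddddddd
13) ddddddddd
ddddddddd
ddddddddd
ddddAAddd
dddAAAddd
dddA^Addd
ddddAAddd
ddddddddd
14) ddddddddd
ddddddddd
ddddddddd
ddddAAddd
dddAAAddd
dddAA>ddd
ddddAAddd
ddddddddd
15) ddddddddd
ddddddddd
ddddddddd
ddddAAddd
dddAA^ddd
dddAAdddd
ddddAAddd
ddddddddd
16) ddddddddd
ddddddddd
ddddddddd
ddddAAddd
dddA<dddd
dddAAdddd
ddddAAddd
ddddddddd
17) ddddddddd
ddddddddd
ddddddddd
ddddAAddd
dddAddddd
dddAvdddd
ddddAAddd
ddddddddd
18) ddddddddd
ddddddddd
ddddddddd
ddddAAddd
dddAddddd
dddAd>ddd
ddddAAddd
ddddddddd
19) ddddddddd
ddddddddd
ddddddddd
ddddAAddd
dddAddddd
dddAdAddd
ddddAvddd
ddddddddd
20) ddddddddd
ddddddddd
ddddddddd
ddddAAddd
dddAddddd
dddAdAddd
ddddAd>dd
ddddddddd
21) ddddddddd
ddddddddd
ddddddddd
ddddAAddd
dddAddddd
dddAdAddd
ddddAdAdd
ddddddvdd
22) ddddddddd
ddddddddd
ddddddddd
ddddAAddd
dddAddddd
dddAdAddd
ddddAdAdd
ddddd<Add
23) ddddddddd
ddddddddd
ddddddddd
ddddAAddd
dddAddddd
dddAdAddd
ddddA^Add
dddddAAdd
24) ddddddddd
ddddddddd
ddddddddd
ddddAAddd
dddAddddd
dddAdAddd
ddddAA>dd
dddddAAdd
25) ddddddddd
ddddddddd
ddddddddd
ddddAAddd
dddAddddd
dddAdA^dd
ddddAAddd
dddddAAdd
26) ddddddddd
ddddddddd
ddddddddd
ddddAAddd
dddAddddd
dddAdAA>d
ddddAAddd
dddddAAdd
27) ddddddddd
ddddddddd
ddddddddd
ddddAAddd
dddAddddd
dddAdAAAd
ddddAAdvd
dddddAAdd
28) ddddddddd
ddddddddd
ddddddddd
ddddAAddd
dddAddddd
dddAdAAAd
ddddAA<Ad
dddddAAdd
29) ddddddddd
ddddddddd
ddddddddd
ddddAAddd
dddAddddd
dddAdA^Ad
ddddAAAAd
dddddAAdd
30) ddddddddd
ddddddddd
ddddddddd
ddddAAddd
dddAddddd
dddAd<dAd
ddddAAAAd
dddddAAdd
31) ddddddddd
ddddddddd
ddddddddd
ddddAAddd
dddAddddd
dddAdddAd
ddddAvAAd
dddddAAdd
32) ddddddddd
ddddddddd
ddddddddd
ddddAAddd
dddAddddd
dddAdddAd
ddddAd>Ad
dddddAAdd
33) ddddddddd
ddddddddd
ddddddddd
ddddAAddd
dddAddddd
dddAdd^Ad
ddddAddAd
dddddAAdd
34) ddddddddd
ddddddddd
ddddddddd
ddddAAddd
dddAddddd
dddAddA>d
ddddAddAd
dddddAAdd
35) ddddddddd
ddddddddd
ddddddddd
ddddAAddd
dddAddd^d
dddAddAdd
ddddAddAd
dddddAAdd

4,7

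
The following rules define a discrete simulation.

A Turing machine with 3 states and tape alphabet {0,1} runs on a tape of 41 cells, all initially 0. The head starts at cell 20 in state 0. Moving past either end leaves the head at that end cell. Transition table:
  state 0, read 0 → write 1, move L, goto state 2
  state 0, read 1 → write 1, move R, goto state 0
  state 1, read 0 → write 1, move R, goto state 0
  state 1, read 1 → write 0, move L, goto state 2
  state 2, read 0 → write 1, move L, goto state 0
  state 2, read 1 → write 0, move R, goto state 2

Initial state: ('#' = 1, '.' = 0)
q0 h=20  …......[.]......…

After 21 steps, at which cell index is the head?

0

gen 0: q0 h=20  …......[.]......…
gen 1: q2 h=19  …......[.]#.....…
gen 2: q0 h=18  …......[.]##....…
gen 3: q2 h=17  …......[.]###...…
gen 4: q0 h=16  …......[.]####..…
gen 5: q2 h=15  …......[.]#####.…
gen 6: q0 h=14  …......[.]######…
gen 7: q2 h=13  …......[.]######…
gen 8: q0 h=12  …......[.]######…
gen 9: q2 h=11  …......[.]######…
gen 10: q0 h=10  …......[.]######…
gen 11: q2 h= 9  …......[.]######…
gen 12: q0 h= 8  …......[.]######…
gen 13: q2 h= 7  …......[.]######…
gen 14: q0 h= 6  |......[.]######…
gen 15: q2 h= 5  |.....[.]######…
gen 16: q0 h= 4  |....[.]######…
gen 17: q2 h= 3  |...[.]######…
gen 18: q0 h= 2  |..[.]######…
gen 19: q2 h= 1  |.[.]######…
gen 20: q0 h= 0  |[.]######…
gen 21: q2 h= 0  |[#]######…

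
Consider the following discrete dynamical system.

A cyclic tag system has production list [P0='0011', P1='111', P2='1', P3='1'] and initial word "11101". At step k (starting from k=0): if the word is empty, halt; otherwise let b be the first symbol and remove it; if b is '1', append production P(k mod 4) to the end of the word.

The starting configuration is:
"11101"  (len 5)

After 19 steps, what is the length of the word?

gen 0: "11101"  (len 5)
gen 1: "11010011"  (len 8)
gen 2: "1010011111"  (len 10)
gen 3: "0100111111"  (len 10)
gen 4: "100111111"  (len 9)
gen 5: "001111110011"  (len 12)
gen 6: "01111110011"  (len 11)
gen 7: "1111110011"  (len 10)
gen 8: "1111100111"  (len 10)
gen 9: "1111001110011"  (len 13)
gen 10: "111001110011111"  (len 15)
gen 11: "110011100111111"  (len 15)
gen 12: "100111001111111"  (len 15)
gen 13: "001110011111110011"  (len 18)
gen 14: "01110011111110011"  (len 17)
gen 15: "1110011111110011"  (len 16)
gen 16: "1100111111100111"  (len 16)
gen 17: "1001111111001110011"  (len 19)
gen 18: "001111111001110011111"  (len 21)
gen 19: "01111111001110011111"  (len 20)

20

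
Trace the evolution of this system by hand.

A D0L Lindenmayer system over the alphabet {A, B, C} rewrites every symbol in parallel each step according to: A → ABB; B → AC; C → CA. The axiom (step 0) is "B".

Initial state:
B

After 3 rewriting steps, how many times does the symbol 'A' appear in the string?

gen 0: B
gen 1: AC
gen 2: ABBCA
gen 3: ABBACACCAABB

5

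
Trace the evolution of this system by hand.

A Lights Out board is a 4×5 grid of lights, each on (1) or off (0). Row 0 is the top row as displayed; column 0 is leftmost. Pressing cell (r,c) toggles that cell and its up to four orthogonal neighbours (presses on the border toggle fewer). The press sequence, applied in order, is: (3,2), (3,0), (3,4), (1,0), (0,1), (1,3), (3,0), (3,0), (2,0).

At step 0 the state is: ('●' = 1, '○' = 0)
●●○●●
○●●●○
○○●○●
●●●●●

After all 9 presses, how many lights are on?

t=0: ●●○●●
○●●●○
○○●○●
●●●●●
t=1: ●●○●●
○●●●○
○○○○●
●○○○●
t=2: ●●○●●
○●●●○
●○○○●
○●○○●
t=3: ●●○●●
○●●●○
●○○○○
○●○●○
t=4: ○●○●●
●○●●○
○○○○○
○●○●○
t=5: ●○●●●
●●●●○
○○○○○
○●○●○
t=6: ●○●○●
●●○○●
○○○●○
○●○●○
t=7: ●○●○●
●●○○●
●○○●○
●○○●○
t=8: ●○●○●
●●○○●
○○○●○
○●○●○
t=9: ●○●○●
○●○○●
●●○●○
●●○●○

11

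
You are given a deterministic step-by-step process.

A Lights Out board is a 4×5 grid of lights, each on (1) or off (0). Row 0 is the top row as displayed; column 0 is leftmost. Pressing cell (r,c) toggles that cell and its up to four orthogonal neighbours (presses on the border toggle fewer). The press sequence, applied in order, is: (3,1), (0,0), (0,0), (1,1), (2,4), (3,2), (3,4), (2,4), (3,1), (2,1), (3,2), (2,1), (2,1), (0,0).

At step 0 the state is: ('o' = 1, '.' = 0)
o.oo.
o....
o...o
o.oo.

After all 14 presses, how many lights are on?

0) o.oo.
o....
o...o
o.oo.
1) o.oo.
o....
oo..o
.o.o.
2) .ooo.
.....
oo..o
.o.o.
3) o.oo.
o....
oo..o
.o.o.
4) oooo.
.oo..
o...o
.o.o.
5) oooo.
.oo.o
o..o.
.o.oo
6) oooo.
.oo.o
o.oo.
..o.o
7) oooo.
.oo.o
o.ooo
..oo.
8) oooo.
.oo..
o.o..
..ooo
9) oooo.
.oo..
ooo..
oo.oo
10) oooo.
..o..
.....
o..oo
11) oooo.
..o..
..o..
ooo.o
12) oooo.
.oo..
oo...
o.o.o
13) oooo.
..o..
..o..
ooo.o
14) ..oo.
o.o..
..o..
ooo.o

9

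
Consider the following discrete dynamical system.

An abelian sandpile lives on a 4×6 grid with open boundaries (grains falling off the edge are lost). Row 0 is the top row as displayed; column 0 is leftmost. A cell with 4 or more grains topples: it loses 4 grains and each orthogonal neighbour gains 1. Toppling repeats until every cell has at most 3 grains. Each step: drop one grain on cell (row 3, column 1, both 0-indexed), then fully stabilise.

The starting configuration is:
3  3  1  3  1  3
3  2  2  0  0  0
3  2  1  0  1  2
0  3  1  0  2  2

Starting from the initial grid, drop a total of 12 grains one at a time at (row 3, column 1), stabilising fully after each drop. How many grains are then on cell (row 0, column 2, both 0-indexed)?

3

[0] 3  3  1  3  1  3
3  2  2  0  0  0
3  2  1  0  1  2
0  3  1  0  2  2
[1] 3  3  1  3  1  3
3  2  2  0  0  0
3  3  1  0  1  2
1  0  2  0  2  2
[2] 3  3  1  3  1  3
3  2  2  0  0  0
3  3  1  0  1  2
1  1  2  0  2  2
[3] 3  3  1  3  1  3
3  2  2  0  0  0
3  3  1  0  1  2
1  2  2  0  2  2
[4] 3  3  1  3  1  3
3  2  2  0  0  0
3  3  1  0  1  2
1  3  2  0  2  2
[5] 1  1  2  3  1  3
2  1  3  0  0  0
1  2  2  0  1  2
3  1  3  0  2  2
[6] 1  1  2  3  1  3
2  1  3  0  0  0
1  2  2  0  1  2
3  2  3  0  2  2
[7] 1  1  2  3  1  3
2  1  3  0  0  0
1  2  2  0  1  2
3  3  3  0  2  2
[8] 1  1  2  3  1  3
2  1  3  0  0  0
2  3  3  0  1  2
0  2  0  1  2  2
[9] 1  1  2  3  1  3
2  1  3  0  0  0
2  3  3  0  1  2
0  3  0  1  2  2
[10] 1  1  3  3  1  3
2  3  0  1  0  0
3  1  1  1  1  2
1  1  2  1  2  2
[11] 1  1  3  3  1  3
2  3  0  1  0  0
3  1  1  1  1  2
1  2  2  1  2  2
[12] 1  1  3  3  1  3
2  3  0  1  0  0
3  1  1  1  1  2
1  3  2  1  2  2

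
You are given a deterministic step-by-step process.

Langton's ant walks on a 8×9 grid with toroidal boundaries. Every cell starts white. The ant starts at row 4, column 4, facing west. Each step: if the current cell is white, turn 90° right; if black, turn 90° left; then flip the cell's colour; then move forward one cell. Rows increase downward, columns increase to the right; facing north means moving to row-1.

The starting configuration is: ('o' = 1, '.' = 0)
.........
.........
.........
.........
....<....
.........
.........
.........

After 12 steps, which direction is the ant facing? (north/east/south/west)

t=0: .........
.........
.........
.........
....<....
.........
.........
.........
t=1: .........
.........
.........
....^....
....o....
.........
.........
.........
t=2: .........
.........
.........
....o>...
....o....
.........
.........
.........
t=3: .........
.........
.........
....oo...
....ov...
.........
.........
.........
t=4: .........
.........
.........
....oo...
....<o...
.........
.........
.........
t=5: .........
.........
.........
....oo...
.....o...
....v....
.........
.........
t=6: .........
.........
.........
....oo...
.....o...
...<o....
.........
.........
t=7: .........
.........
.........
....oo...
...^.o...
...oo....
.........
.........
t=8: .........
.........
.........
....oo...
...o>o...
...oo....
.........
.........
t=9: .........
.........
.........
....oo...
...ooo...
...ov....
.........
.........
t=10: .........
.........
.........
....oo...
...ooo...
...o.>...
.........
.........
t=11: .........
.........
.........
....oo...
...ooo...
...o.o...
.....v...
.........
t=12: .........
.........
.........
....oo...
...ooo...
...o.o...
....<o...
.........

west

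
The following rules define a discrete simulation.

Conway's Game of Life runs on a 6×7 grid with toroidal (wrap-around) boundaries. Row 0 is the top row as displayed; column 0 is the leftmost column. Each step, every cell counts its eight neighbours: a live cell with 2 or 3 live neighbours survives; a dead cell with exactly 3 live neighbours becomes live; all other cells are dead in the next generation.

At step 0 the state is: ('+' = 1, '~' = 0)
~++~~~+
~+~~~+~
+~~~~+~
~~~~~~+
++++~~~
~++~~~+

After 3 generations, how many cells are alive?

5

0) ~++~~~+
~+~~~+~
+~~~~+~
~~~~~~+
++++~~~
~++~~~+
1) ~~~~~++
~++~~+~
+~~~~+~
~~+~~~+
~~~+~~+
~~~~~~+
2) +~~~~++
++~~++~
+~+~~+~
+~~~~++
+~~~~++
+~~~~~+
3) ~~~~+~~
~~~~+~~
~~~~~~~
~~~~+~~
~+~~~~~
~+~~~~~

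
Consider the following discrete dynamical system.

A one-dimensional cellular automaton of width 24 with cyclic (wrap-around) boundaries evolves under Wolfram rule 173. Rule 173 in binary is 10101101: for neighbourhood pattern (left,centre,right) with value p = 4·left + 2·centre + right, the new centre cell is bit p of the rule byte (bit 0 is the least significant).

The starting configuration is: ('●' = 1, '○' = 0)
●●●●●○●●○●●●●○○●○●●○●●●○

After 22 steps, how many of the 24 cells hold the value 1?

t=0: ●●●●●○●●○●●●●○○●○●●○●●●○
t=1: ●●●●○●●○●●●●○○○●●●○●●●○●
t=2: ●●●○●●○●●●●○○●○●●○●●●○●●
t=3: ●●○●●○●●●●○○○●●●○●●●○●●●
t=4: ●○●●○●●●●○○●○●●○●●●○●●●●
t=5: ○●●○●●●●○○○●●●○●●●○●●●●●
t=6: ●●○●●●●○○●○●●○●●●○●●●●●○
t=7: ●○●●●●○○○●●●○●●●○●●●●●○●
t=8: ○●●●●○○●○●●○●●●○●●●●●○●●
t=9: ●●●●○○○●●●○●●●○●●●●●○●●○
t=10: ●●●○○●○●●○●●●○●●●●●○●●○●
t=11: ●●○○○●●●○●●●○●●●●●○●●○●●
t=12: ●○○●○●●○●●●○●●●●●○●●○●●●
t=13: ○○○●●●○●●●○●●●●●○●●○●●●●
t=14: ○●○●●○●●●○●●●●●○●●○●●●●○
t=15: ○●●●○●●●○●●●●●○●●○●●●●○○
t=16: ○●●○●●●○●●●●●○●●○●●●●○○●
t=17: ●●○●●●○●●●●●○●●○●●●●○○○●
t=18: ●○●●●○●●●●●○●●○●●●●○○●○●
t=19: ○●●●○●●●●●○●●○●●●●○○○●●●
t=20: ●●●○●●●●●○●●○●●●●○○●○●●○
t=21: ●●○●●●●●○●●○●●●●○○○●●●○●
t=22: ●○●●●●●○●●○●●●●○○●○●●○●●

17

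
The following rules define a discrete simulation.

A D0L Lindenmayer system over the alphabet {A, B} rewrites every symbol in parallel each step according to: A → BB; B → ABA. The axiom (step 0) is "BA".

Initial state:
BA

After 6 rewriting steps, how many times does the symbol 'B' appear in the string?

311

[0] BA
[1] ABABB
[2] BBABABBABAABA
[3] ABAABABBABABBABAABABBABABBBBABABB
[4] BBABABBBBABABBABAABABBABABBABAABABBABABBBBABABBABAABABBABABBABAABAABAABABBABABBABAABA
[5] ABAABABBABABBABAABAABAABABBABABBABAABABBABABBBBABABBABAABA…BABBBBABABBBBABABBBBABABBABAABABBABABBABAABABBABABBBBABABB  (len 217)
[6] BBABABBBBABABBABAABABBABABBABAABABBABABBBBABABBBBABABBBBAB…ABAABABBABABBBBABABBABAABABBABABBABAABAABAABABBABABBABAABA  (len 557)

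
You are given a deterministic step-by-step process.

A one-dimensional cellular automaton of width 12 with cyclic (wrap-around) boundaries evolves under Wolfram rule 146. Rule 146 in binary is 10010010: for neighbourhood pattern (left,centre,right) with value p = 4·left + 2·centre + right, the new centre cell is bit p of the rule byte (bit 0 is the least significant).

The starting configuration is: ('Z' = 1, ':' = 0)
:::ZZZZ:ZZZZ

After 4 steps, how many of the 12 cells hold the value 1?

step 0: :::ZZZZ:ZZZZ
step 1: Z:Z:ZZ:::ZZ:
step 2: ::::::Z:Z:::
step 3: :::::Z:::Z::
step 4: ::::Z:Z:Z:Z:

4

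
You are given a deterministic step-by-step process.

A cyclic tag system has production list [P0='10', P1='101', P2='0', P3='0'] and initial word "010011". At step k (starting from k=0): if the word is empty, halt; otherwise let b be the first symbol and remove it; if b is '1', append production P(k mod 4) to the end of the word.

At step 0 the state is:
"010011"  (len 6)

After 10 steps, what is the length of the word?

0) "010011"  (len 6)
1) "10011"  (len 5)
2) "0011101"  (len 7)
3) "011101"  (len 6)
4) "11101"  (len 5)
5) "110110"  (len 6)
6) "10110101"  (len 8)
7) "01101010"  (len 8)
8) "1101010"  (len 7)
9) "10101010"  (len 8)
10) "0101010101"  (len 10)

10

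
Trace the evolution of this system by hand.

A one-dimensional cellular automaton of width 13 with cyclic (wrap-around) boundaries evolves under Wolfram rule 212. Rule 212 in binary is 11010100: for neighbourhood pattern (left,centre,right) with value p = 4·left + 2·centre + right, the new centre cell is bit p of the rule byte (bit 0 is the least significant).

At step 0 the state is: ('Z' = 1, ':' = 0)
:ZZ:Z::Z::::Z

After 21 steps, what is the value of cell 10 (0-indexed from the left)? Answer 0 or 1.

k=0  :ZZ:Z::Z::::Z
k=1  ::Z:ZZ:ZZ:::Z
k=2  Z:Z::Z::ZZ::Z
k=3  Z:ZZ:ZZ::ZZ::
k=4  Z::Z::ZZ::ZZ:
k=5  ZZ:ZZ::ZZ::Z:
k=6  :Z::ZZ::ZZ:Z:
k=7  :ZZ::ZZ::Z:ZZ
k=8  ::ZZ::ZZ:Z::Z
k=9  Z::ZZ::Z:ZZ:Z
k=10  ZZ::ZZ:Z::Z::
k=11  :ZZ::Z:ZZ:ZZ:
k=12  ::ZZ:Z::Z::ZZ
k=13  Z::Z:ZZ:ZZ::Z
k=14  ZZ:Z::Z::ZZ::
k=15  :Z:ZZ:ZZ::ZZ:
k=16  :Z::Z::ZZ::ZZ
k=17  :ZZ:ZZ::ZZ::Z
k=18  ::Z::ZZ::ZZ:Z
k=19  Z:ZZ::ZZ::Z:Z
k=20  Z::ZZ::ZZ:Z::
k=21  ZZ::ZZ::Z:ZZ:

1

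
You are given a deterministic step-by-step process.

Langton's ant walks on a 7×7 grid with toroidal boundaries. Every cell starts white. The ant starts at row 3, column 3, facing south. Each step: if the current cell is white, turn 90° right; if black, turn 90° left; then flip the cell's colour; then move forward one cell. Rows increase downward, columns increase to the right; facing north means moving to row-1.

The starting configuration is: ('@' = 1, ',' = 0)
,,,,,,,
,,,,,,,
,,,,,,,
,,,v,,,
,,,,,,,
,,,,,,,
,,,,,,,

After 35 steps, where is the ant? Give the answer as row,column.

0) ,,,,,,,
,,,,,,,
,,,,,,,
,,,v,,,
,,,,,,,
,,,,,,,
,,,,,,,
1) ,,,,,,,
,,,,,,,
,,,,,,,
,,<@,,,
,,,,,,,
,,,,,,,
,,,,,,,
2) ,,,,,,,
,,,,,,,
,,^,,,,
,,@@,,,
,,,,,,,
,,,,,,,
,,,,,,,
3) ,,,,,,,
,,,,,,,
,,@>,,,
,,@@,,,
,,,,,,,
,,,,,,,
,,,,,,,
4) ,,,,,,,
,,,,,,,
,,@@,,,
,,@v,,,
,,,,,,,
,,,,,,,
,,,,,,,
5) ,,,,,,,
,,,,,,,
,,@@,,,
,,@,>,,
,,,,,,,
,,,,,,,
,,,,,,,
6) ,,,,,,,
,,,,,,,
,,@@,,,
,,@,@,,
,,,,v,,
,,,,,,,
,,,,,,,
7) ,,,,,,,
,,,,,,,
,,@@,,,
,,@,@,,
,,,<@,,
,,,,,,,
,,,,,,,
8) ,,,,,,,
,,,,,,,
,,@@,,,
,,@^@,,
,,,@@,,
,,,,,,,
,,,,,,,
9) ,,,,,,,
,,,,,,,
,,@@,,,
,,@@>,,
,,,@@,,
,,,,,,,
,,,,,,,
10) ,,,,,,,
,,,,,,,
,,@@^,,
,,@@,,,
,,,@@,,
,,,,,,,
,,,,,,,
11) ,,,,,,,
,,,,,,,
,,@@@>,
,,@@,,,
,,,@@,,
,,,,,,,
,,,,,,,
12) ,,,,,,,
,,,,,,,
,,@@@@,
,,@@,v,
,,,@@,,
,,,,,,,
,,,,,,,
13) ,,,,,,,
,,,,,,,
,,@@@@,
,,@@<@,
,,,@@,,
,,,,,,,
,,,,,,,
14) ,,,,,,,
,,,,,,,
,,@@^@,
,,@@@@,
,,,@@,,
,,,,,,,
,,,,,,,
15) ,,,,,,,
,,,,,,,
,,@<,@,
,,@@@@,
,,,@@,,
,,,,,,,
,,,,,,,
16) ,,,,,,,
,,,,,,,
,,@,,@,
,,@v@@,
,,,@@,,
,,,,,,,
,,,,,,,
17) ,,,,,,,
,,,,,,,
,,@,,@,
,,@,>@,
,,,@@,,
,,,,,,,
,,,,,,,
18) ,,,,,,,
,,,,,,,
,,@,^@,
,,@,,@,
,,,@@,,
,,,,,,,
,,,,,,,
19) ,,,,,,,
,,,,,,,
,,@,@>,
,,@,,@,
,,,@@,,
,,,,,,,
,,,,,,,
20) ,,,,,,,
,,,,,^,
,,@,@,,
,,@,,@,
,,,@@,,
,,,,,,,
,,,,,,,
21) ,,,,,,,
,,,,,@>
,,@,@,,
,,@,,@,
,,,@@,,
,,,,,,,
,,,,,,,
22) ,,,,,,,
,,,,,@@
,,@,@,v
,,@,,@,
,,,@@,,
,,,,,,,
,,,,,,,
23) ,,,,,,,
,,,,,@@
,,@,@<@
,,@,,@,
,,,@@,,
,,,,,,,
,,,,,,,
24) ,,,,,,,
,,,,,^@
,,@,@@@
,,@,,@,
,,,@@,,
,,,,,,,
,,,,,,,
25) ,,,,,,,
,,,,<,@
,,@,@@@
,,@,,@,
,,,@@,,
,,,,,,,
,,,,,,,
26) ,,,,^,,
,,,,@,@
,,@,@@@
,,@,,@,
,,,@@,,
,,,,,,,
,,,,,,,
27) ,,,,@>,
,,,,@,@
,,@,@@@
,,@,,@,
,,,@@,,
,,,,,,,
,,,,,,,
28) ,,,,@@,
,,,,@v@
,,@,@@@
,,@,,@,
,,,@@,,
,,,,,,,
,,,,,,,
29) ,,,,@@,
,,,,<@@
,,@,@@@
,,@,,@,
,,,@@,,
,,,,,,,
,,,,,,,
30) ,,,,@@,
,,,,,@@
,,@,v@@
,,@,,@,
,,,@@,,
,,,,,,,
,,,,,,,
31) ,,,,@@,
,,,,,@@
,,@,,>@
,,@,,@,
,,,@@,,
,,,,,,,
,,,,,,,
32) ,,,,@@,
,,,,,^@
,,@,,,@
,,@,,@,
,,,@@,,
,,,,,,,
,,,,,,,
33) ,,,,@@,
,,,,<,@
,,@,,,@
,,@,,@,
,,,@@,,
,,,,,,,
,,,,,,,
34) ,,,,^@,
,,,,@,@
,,@,,,@
,,@,,@,
,,,@@,,
,,,,,,,
,,,,,,,
35) ,,,<,@,
,,,,@,@
,,@,,,@
,,@,,@,
,,,@@,,
,,,,,,,
,,,,,,,

0,3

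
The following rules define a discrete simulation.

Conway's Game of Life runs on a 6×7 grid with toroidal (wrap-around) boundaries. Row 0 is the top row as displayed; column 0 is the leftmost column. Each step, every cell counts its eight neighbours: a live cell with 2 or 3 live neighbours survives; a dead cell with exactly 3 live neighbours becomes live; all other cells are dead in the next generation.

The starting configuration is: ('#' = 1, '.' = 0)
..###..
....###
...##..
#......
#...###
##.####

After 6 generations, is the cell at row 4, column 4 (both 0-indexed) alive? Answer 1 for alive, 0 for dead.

t=0: ..###..
....###
...##..
#......
#...###
##.####
t=1: .##....
..#....
...##.#
#..#...
...#...
.#.....
t=2: .##....
.##....
..###..
..##...
..#....
.#.....
t=3: #......
.......
....#..
.#..#..
.###...
.#.....
t=4: .......
.......
.......
.#..#..
##.#...
##.....
t=5: .......
.......
.......
###....
.......
###....
t=6: .#.....
.......
.#.....
.#.....
.......
.#.....

0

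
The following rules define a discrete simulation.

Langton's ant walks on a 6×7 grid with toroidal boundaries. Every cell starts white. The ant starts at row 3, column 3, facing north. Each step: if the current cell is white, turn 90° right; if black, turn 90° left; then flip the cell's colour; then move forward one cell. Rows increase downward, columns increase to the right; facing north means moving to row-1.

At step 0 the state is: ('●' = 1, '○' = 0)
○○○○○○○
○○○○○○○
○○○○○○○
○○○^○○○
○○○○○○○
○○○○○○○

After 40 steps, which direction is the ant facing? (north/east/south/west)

gen 0: ○○○○○○○
○○○○○○○
○○○○○○○
○○○^○○○
○○○○○○○
○○○○○○○
gen 1: ○○○○○○○
○○○○○○○
○○○○○○○
○○○●>○○
○○○○○○○
○○○○○○○
gen 2: ○○○○○○○
○○○○○○○
○○○○○○○
○○○●●○○
○○○○v○○
○○○○○○○
gen 3: ○○○○○○○
○○○○○○○
○○○○○○○
○○○●●○○
○○○<●○○
○○○○○○○
gen 4: ○○○○○○○
○○○○○○○
○○○○○○○
○○○^●○○
○○○●●○○
○○○○○○○
gen 5: ○○○○○○○
○○○○○○○
○○○○○○○
○○<○●○○
○○○●●○○
○○○○○○○
gen 6: ○○○○○○○
○○○○○○○
○○^○○○○
○○●○●○○
○○○●●○○
○○○○○○○
gen 7: ○○○○○○○
○○○○○○○
○○●>○○○
○○●○●○○
○○○●●○○
○○○○○○○
gen 8: ○○○○○○○
○○○○○○○
○○●●○○○
○○●v●○○
○○○●●○○
○○○○○○○
gen 9: ○○○○○○○
○○○○○○○
○○●●○○○
○○<●●○○
○○○●●○○
○○○○○○○
gen 10: ○○○○○○○
○○○○○○○
○○●●○○○
○○○●●○○
○○v●●○○
○○○○○○○
gen 11: ○○○○○○○
○○○○○○○
○○●●○○○
○○○●●○○
○<●●●○○
○○○○○○○
gen 12: ○○○○○○○
○○○○○○○
○○●●○○○
○^○●●○○
○●●●●○○
○○○○○○○
gen 13: ○○○○○○○
○○○○○○○
○○●●○○○
○●>●●○○
○●●●●○○
○○○○○○○
gen 14: ○○○○○○○
○○○○○○○
○○●●○○○
○●●●●○○
○●v●●○○
○○○○○○○
gen 15: ○○○○○○○
○○○○○○○
○○●●○○○
○●●●●○○
○●○>●○○
○○○○○○○
gen 16: ○○○○○○○
○○○○○○○
○○●●○○○
○●●^●○○
○●○○●○○
○○○○○○○
gen 17: ○○○○○○○
○○○○○○○
○○●●○○○
○●<○●○○
○●○○●○○
○○○○○○○
gen 18: ○○○○○○○
○○○○○○○
○○●●○○○
○●○○●○○
○●v○●○○
○○○○○○○
gen 19: ○○○○○○○
○○○○○○○
○○●●○○○
○●○○●○○
○<●○●○○
○○○○○○○
gen 20: ○○○○○○○
○○○○○○○
○○●●○○○
○●○○●○○
○○●○●○○
○v○○○○○
gen 21: ○○○○○○○
○○○○○○○
○○●●○○○
○●○○●○○
○○●○●○○
<●○○○○○
gen 22: ○○○○○○○
○○○○○○○
○○●●○○○
○●○○●○○
^○●○●○○
●●○○○○○
gen 23: ○○○○○○○
○○○○○○○
○○●●○○○
○●○○●○○
●>●○●○○
●●○○○○○
gen 24: ○○○○○○○
○○○○○○○
○○●●○○○
○●○○●○○
●●●○●○○
●v○○○○○
gen 25: ○○○○○○○
○○○○○○○
○○●●○○○
○●○○●○○
●●●○●○○
●○>○○○○
gen 26: ○○v○○○○
○○○○○○○
○○●●○○○
○●○○●○○
●●●○●○○
●○●○○○○
gen 27: ○<●○○○○
○○○○○○○
○○●●○○○
○●○○●○○
●●●○●○○
●○●○○○○
gen 28: ○●●○○○○
○○○○○○○
○○●●○○○
○●○○●○○
●●●○●○○
●^●○○○○
gen 29: ○●●○○○○
○○○○○○○
○○●●○○○
○●○○●○○
●●●○●○○
●●>○○○○
gen 30: ○●●○○○○
○○○○○○○
○○●●○○○
○●○○●○○
●●^○●○○
●●○○○○○
gen 31: ○●●○○○○
○○○○○○○
○○●●○○○
○●○○●○○
●<○○●○○
●●○○○○○
gen 32: ○●●○○○○
○○○○○○○
○○●●○○○
○●○○●○○
●○○○●○○
●v○○○○○
gen 33: ○●●○○○○
○○○○○○○
○○●●○○○
○●○○●○○
●○○○●○○
●○>○○○○
gen 34: ○●v○○○○
○○○○○○○
○○●●○○○
○●○○●○○
●○○○●○○
●○●○○○○
gen 35: ○●○>○○○
○○○○○○○
○○●●○○○
○●○○●○○
●○○○●○○
●○●○○○○
gen 36: ○●○●○○○
○○○v○○○
○○●●○○○
○●○○●○○
●○○○●○○
●○●○○○○
gen 37: ○●○●○○○
○○<●○○○
○○●●○○○
○●○○●○○
●○○○●○○
●○●○○○○
gen 38: ○●^●○○○
○○●●○○○
○○●●○○○
○●○○●○○
●○○○●○○
●○●○○○○
gen 39: ○●●>○○○
○○●●○○○
○○●●○○○
○●○○●○○
●○○○●○○
●○●○○○○
gen 40: ○●●○○○○
○○●●○○○
○○●●○○○
○●○○●○○
●○○○●○○
●○●^○○○

north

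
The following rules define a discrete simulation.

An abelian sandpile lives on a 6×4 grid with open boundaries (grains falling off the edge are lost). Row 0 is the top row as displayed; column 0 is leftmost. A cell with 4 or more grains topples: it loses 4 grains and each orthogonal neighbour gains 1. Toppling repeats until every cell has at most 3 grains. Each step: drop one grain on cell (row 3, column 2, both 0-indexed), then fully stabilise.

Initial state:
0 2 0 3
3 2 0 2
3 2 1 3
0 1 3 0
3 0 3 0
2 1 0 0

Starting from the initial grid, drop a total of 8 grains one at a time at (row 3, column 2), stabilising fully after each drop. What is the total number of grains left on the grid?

38

[0] 0 2 0 3
3 2 0 2
3 2 1 3
0 1 3 0
3 0 3 0
2 1 0 0
[1] 0 2 0 3
3 2 0 2
3 2 2 3
0 2 1 1
3 1 0 1
2 1 1 0
[2] 0 2 0 3
3 2 0 2
3 2 2 3
0 2 2 1
3 1 0 1
2 1 1 0
[3] 0 2 0 3
3 2 0 2
3 2 2 3
0 2 3 1
3 1 0 1
2 1 1 0
[4] 0 2 0 3
3 2 0 2
3 2 3 3
0 3 0 2
3 1 1 1
2 1 1 0
[5] 0 2 0 3
3 2 0 2
3 2 3 3
0 3 1 2
3 1 1 1
2 1 1 0
[6] 0 2 0 3
3 2 0 2
3 2 3 3
0 3 2 2
3 1 1 1
2 1 1 0
[7] 0 2 0 3
3 2 0 2
3 2 3 3
0 3 3 2
3 1 1 1
2 1 1 0
[8] 1 3 0 3
1 0 2 3
1 2 2 1
2 1 3 0
3 2 2 2
2 1 1 0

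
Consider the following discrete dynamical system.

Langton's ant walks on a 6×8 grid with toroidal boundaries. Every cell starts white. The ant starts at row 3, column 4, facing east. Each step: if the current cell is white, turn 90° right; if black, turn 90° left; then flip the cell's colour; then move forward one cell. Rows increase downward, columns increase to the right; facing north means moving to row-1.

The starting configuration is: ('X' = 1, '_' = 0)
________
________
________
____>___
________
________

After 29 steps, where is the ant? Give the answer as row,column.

k=0  ________
________
________
____>___
________
________
k=1  ________
________
________
____X___
____v___
________
k=2  ________
________
________
____X___
___<X___
________
k=3  ________
________
________
___^X___
___XX___
________
k=4  ________
________
________
___X>___
___XX___
________
k=5  ________
________
____^___
___X____
___XX___
________
k=6  ________
________
____X>__
___X____
___XX___
________
k=7  ________
________
____XX__
___X_v__
___XX___
________
k=8  ________
________
____XX__
___X<X__
___XX___
________
k=9  ________
________
____^X__
___XXX__
___XX___
________
k=10  ________
________
___<_X__
___XXX__
___XX___
________
k=11  ________
___^____
___X_X__
___XXX__
___XX___
________
k=12  ________
___X>___
___X_X__
___XXX__
___XX___
________
k=13  ________
___XX___
___XvX__
___XXX__
___XX___
________
k=14  ________
___XX___
___<XX__
___XXX__
___XX___
________
k=15  ________
___XX___
____XX__
___vXX__
___XX___
________
k=16  ________
___XX___
____XX__
____>X__
___XX___
________
k=17  ________
___XX___
____^X__
_____X__
___XX___
________
k=18  ________
___XX___
___<_X__
_____X__
___XX___
________
k=19  ________
___^X___
___X_X__
_____X__
___XX___
________
k=20  ________
__<_X___
___X_X__
_____X__
___XX___
________
k=21  __^_____
__X_X___
___X_X__
_____X__
___XX___
________
k=22  __X>____
__X_X___
___X_X__
_____X__
___XX___
________
k=23  __XX____
__XvX___
___X_X__
_____X__
___XX___
________
k=24  __XX____
__<XX___
___X_X__
_____X__
___XX___
________
k=25  __XX____
___XX___
__vX_X__
_____X__
___XX___
________
k=26  __XX____
___XX___
_<XX_X__
_____X__
___XX___
________
k=27  __XX____
_^_XX___
_XXX_X__
_____X__
___XX___
________
k=28  __XX____
_X>XX___
_XXX_X__
_____X__
___XX___
________
k=29  __XX____
_XXXX___
_XvX_X__
_____X__
___XX___
________

2,2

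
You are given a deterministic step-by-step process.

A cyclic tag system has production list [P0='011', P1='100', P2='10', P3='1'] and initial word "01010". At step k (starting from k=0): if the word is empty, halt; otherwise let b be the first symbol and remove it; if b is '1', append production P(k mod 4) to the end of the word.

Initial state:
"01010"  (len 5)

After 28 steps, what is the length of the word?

7

k=0  "01010"  (len 5)
k=1  "1010"  (len 4)
k=2  "010100"  (len 6)
k=3  "10100"  (len 5)
k=4  "01001"  (len 5)
k=5  "1001"  (len 4)
k=6  "001100"  (len 6)
k=7  "01100"  (len 5)
k=8  "1100"  (len 4)
k=9  "100011"  (len 6)
k=10  "00011100"  (len 8)
k=11  "0011100"  (len 7)
k=12  "011100"  (len 6)
k=13  "11100"  (len 5)
k=14  "1100100"  (len 7)
k=15  "10010010"  (len 8)
k=16  "00100101"  (len 8)
k=17  "0100101"  (len 7)
k=18  "100101"  (len 6)
k=19  "0010110"  (len 7)
k=20  "010110"  (len 6)
k=21  "10110"  (len 5)
k=22  "0110100"  (len 7)
k=23  "110100"  (len 6)
k=24  "101001"  (len 6)
k=25  "01001011"  (len 8)
k=26  "1001011"  (len 7)
k=27  "00101110"  (len 8)
k=28  "0101110"  (len 7)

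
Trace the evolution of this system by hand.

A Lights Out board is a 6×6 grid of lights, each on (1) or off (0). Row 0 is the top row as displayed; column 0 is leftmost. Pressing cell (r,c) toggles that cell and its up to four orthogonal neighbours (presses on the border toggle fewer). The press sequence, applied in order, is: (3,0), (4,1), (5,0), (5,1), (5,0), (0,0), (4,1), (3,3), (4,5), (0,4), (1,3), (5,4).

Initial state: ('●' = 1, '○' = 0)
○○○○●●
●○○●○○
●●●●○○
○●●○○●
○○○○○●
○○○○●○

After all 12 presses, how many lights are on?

16

k=0  ○○○○●●
●○○●○○
●●●●○○
○●●○○●
○○○○○●
○○○○●○
k=1  ○○○○●●
●○○●○○
○●●●○○
●○●○○●
●○○○○●
○○○○●○
k=2  ○○○○●●
●○○●○○
○●●●○○
●●●○○●
○●●○○●
○●○○●○
k=3  ○○○○●●
●○○●○○
○●●●○○
●●●○○●
●●●○○●
●○○○●○
k=4  ○○○○●●
●○○●○○
○●●●○○
●●●○○●
●○●○○●
○●●○●○
k=5  ○○○○●●
●○○●○○
○●●●○○
●●●○○●
○○●○○●
●○●○●○
k=6  ●●○○●●
○○○●○○
○●●●○○
●●●○○●
○○●○○●
●○●○●○
k=7  ●●○○●●
○○○●○○
○●●●○○
●○●○○●
●●○○○●
●●●○●○
k=8  ●●○○●●
○○○●○○
○●●○○○
●○○●●●
●●○●○●
●●●○●○
k=9  ●●○○●●
○○○●○○
○●●○○○
●○○●●○
●●○●●○
●●●○●●
k=10  ●●○●○○
○○○●●○
○●●○○○
●○○●●○
●●○●●○
●●●○●●
k=11  ●●○○○○
○○●○○○
○●●●○○
●○○●●○
●●○●●○
●●●○●●
k=12  ●●○○○○
○○●○○○
○●●●○○
●○○●●○
●●○●○○
●●●●○○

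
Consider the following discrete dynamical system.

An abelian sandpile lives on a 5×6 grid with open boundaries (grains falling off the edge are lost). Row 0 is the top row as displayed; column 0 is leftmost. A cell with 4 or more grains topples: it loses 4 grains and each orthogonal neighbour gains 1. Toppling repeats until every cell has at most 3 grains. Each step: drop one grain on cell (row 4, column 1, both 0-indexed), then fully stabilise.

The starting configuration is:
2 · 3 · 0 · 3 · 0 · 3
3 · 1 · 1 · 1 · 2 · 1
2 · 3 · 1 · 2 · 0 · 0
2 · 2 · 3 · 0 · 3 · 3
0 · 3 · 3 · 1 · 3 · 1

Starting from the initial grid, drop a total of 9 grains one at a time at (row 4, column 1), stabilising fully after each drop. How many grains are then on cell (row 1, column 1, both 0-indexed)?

2

[0] 2 · 3 · 0 · 3 · 0 · 3
3 · 1 · 1 · 1 · 2 · 1
2 · 3 · 1 · 2 · 0 · 0
2 · 2 · 3 · 0 · 3 · 3
0 · 3 · 3 · 1 · 3 · 1
[1] 2 · 3 · 0 · 3 · 0 · 3
3 · 2 · 1 · 1 · 2 · 1
3 · 0 · 3 · 2 · 0 · 0
3 · 1 · 1 · 1 · 3 · 3
1 · 2 · 1 · 2 · 3 · 1
[2] 2 · 3 · 0 · 3 · 0 · 3
3 · 2 · 1 · 1 · 2 · 1
3 · 0 · 3 · 2 · 0 · 0
3 · 1 · 1 · 1 · 3 · 3
1 · 3 · 1 · 2 · 3 · 1
[3] 2 · 3 · 0 · 3 · 0 · 3
3 · 2 · 1 · 1 · 2 · 1
3 · 0 · 3 · 2 · 0 · 0
3 · 2 · 1 · 1 · 3 · 3
2 · 0 · 2 · 2 · 3 · 1
[4] 2 · 3 · 0 · 3 · 0 · 3
3 · 2 · 1 · 1 · 2 · 1
3 · 0 · 3 · 2 · 0 · 0
3 · 2 · 1 · 1 · 3 · 3
2 · 1 · 2 · 2 · 3 · 1
[5] 2 · 3 · 0 · 3 · 0 · 3
3 · 2 · 1 · 1 · 2 · 1
3 · 0 · 3 · 2 · 0 · 0
3 · 2 · 1 · 1 · 3 · 3
2 · 2 · 2 · 2 · 3 · 1
[6] 2 · 3 · 0 · 3 · 0 · 3
3 · 2 · 1 · 1 · 2 · 1
3 · 0 · 3 · 2 · 0 · 0
3 · 2 · 1 · 1 · 3 · 3
2 · 3 · 2 · 2 · 3 · 1
[7] 2 · 3 · 0 · 3 · 0 · 3
3 · 2 · 1 · 1 · 2 · 1
3 · 0 · 3 · 2 · 0 · 0
3 · 3 · 1 · 1 · 3 · 3
3 · 0 · 3 · 2 · 3 · 1
[8] 2 · 3 · 0 · 3 · 0 · 3
3 · 2 · 1 · 1 · 2 · 1
3 · 0 · 3 · 2 · 0 · 0
3 · 3 · 1 · 1 · 3 · 3
3 · 1 · 3 · 2 · 3 · 1
[9] 2 · 3 · 0 · 3 · 0 · 3
3 · 2 · 1 · 1 · 2 · 1
3 · 0 · 3 · 2 · 0 · 0
3 · 3 · 1 · 1 · 3 · 3
3 · 2 · 3 · 2 · 3 · 1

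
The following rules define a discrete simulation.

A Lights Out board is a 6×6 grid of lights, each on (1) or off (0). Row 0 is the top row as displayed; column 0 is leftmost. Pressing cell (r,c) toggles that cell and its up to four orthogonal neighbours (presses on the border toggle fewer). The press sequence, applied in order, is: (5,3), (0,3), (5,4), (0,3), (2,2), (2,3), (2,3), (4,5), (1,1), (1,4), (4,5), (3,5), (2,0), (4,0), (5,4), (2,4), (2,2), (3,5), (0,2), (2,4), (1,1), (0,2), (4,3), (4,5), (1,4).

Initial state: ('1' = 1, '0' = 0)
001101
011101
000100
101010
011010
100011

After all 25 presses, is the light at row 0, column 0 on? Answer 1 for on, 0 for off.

t=0: 001101
011101
000100
101010
011010
100011
t=1: 001101
011101
000100
101010
011110
101101
t=2: 000011
011001
000100
101010
011110
101101
t=3: 000011
011001
000100
101010
011100
101010
t=4: 001101
011101
000100
101010
011100
101010
t=5: 001101
010101
011000
100010
011100
101010
t=6: 001101
010001
010110
100110
011100
101010
t=7: 001101
010101
011000
100010
011100
101010
t=8: 001101
010101
011000
100011
011111
101011
t=9: 011101
101101
001000
100011
011111
101011
t=10: 011111
101010
001010
100011
011111
101011
t=11: 011111
101010
001010
100010
011100
101010
t=12: 011111
101010
001011
100001
011101
101010
t=13: 011111
001010
111011
000001
011101
101010
t=14: 011111
001010
111011
100001
101101
001010
t=15: 011111
001010
111011
100001
101111
001101
t=16: 011111
001000
111100
100011
101111
001101
t=17: 011111
000000
100000
101011
101111
001101
t=18: 011111
000000
100001
101000
101110
001101
t=19: 000011
001000
100001
101000
101110
001101
t=20: 000011
001010
100110
101010
101110
001101
t=21: 010011
110010
110110
101010
101110
001101
t=22: 001111
111010
110110
101010
101110
001101
t=23: 001111
111010
110110
101110
100000
001001
t=24: 001111
111010
110110
101111
100011
001000
t=25: 001101
111101
110100
101111
100011
001000

0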